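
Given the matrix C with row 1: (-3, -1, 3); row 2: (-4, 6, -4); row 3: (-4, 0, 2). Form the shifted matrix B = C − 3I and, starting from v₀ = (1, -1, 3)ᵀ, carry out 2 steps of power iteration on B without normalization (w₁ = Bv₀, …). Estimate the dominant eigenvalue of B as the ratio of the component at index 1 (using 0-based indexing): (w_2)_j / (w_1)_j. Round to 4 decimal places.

B = C − 3I has rows (-6, -1, 3); (-4, 3, -4); (-4, 0, -1)
w1 = Bv₀ = ((-6)·1 + (-1)·(-1) + 3·3; (-4)·1 + 3·(-1) + (-4)·3; (-4)·1 + 0·(-1) + (-1)·3) = (4, -19, -7)
w2 = Bw1 = ((-6)·4 + (-1)·(-19) + 3·(-7); (-4)·4 + 3·(-19) + (-4)·(-7); (-4)·4 + 0·(-19) + (-1)·(-7)) = (-26, -45, -9)
Ratio: -45/-19 = 2.3684

μ ≈ 2.3684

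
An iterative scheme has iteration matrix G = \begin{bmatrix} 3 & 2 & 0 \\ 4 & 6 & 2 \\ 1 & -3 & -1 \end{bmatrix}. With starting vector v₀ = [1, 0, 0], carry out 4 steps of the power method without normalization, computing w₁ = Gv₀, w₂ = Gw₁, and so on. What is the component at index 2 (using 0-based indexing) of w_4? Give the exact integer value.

-614

w1 = Gv₀ = (3·1 + 2·0 + 0·0; 4·1 + 6·0 + 2·0; 1·1 + (-3)·0 + (-1)·0) = (3, 4, 1)
w2 = Gw1 = (3·3 + 2·4 + 0·1; 4·3 + 6·4 + 2·1; 1·3 + (-3)·4 + (-1)·1) = (17, 38, -10)
w3 = Gw2 = (127, 276, -87)
w4 = Gw3 = (933, 1990, -614)
The requested component of w4 is -614.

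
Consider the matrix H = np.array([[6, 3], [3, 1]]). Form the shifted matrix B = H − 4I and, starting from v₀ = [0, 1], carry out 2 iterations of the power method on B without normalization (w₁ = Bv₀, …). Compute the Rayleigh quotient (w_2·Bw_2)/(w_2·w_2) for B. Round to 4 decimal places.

B = H − 4I has rows (2, 3); (3, -3)
w1 = Bv₀ = (2·0 + 3·1; 3·0 + (-3)·1) = (3, -3)
w2 = Bw1 = (2·3 + 3·(-3); 3·3 + (-3)·(-3)) = (-3, 18)
Bw2 = (48, -63)
w2·Bw2 = -1278; w2·w2 = 333; μ ≈ -1278/333 = -3.8378

μ ≈ -3.8378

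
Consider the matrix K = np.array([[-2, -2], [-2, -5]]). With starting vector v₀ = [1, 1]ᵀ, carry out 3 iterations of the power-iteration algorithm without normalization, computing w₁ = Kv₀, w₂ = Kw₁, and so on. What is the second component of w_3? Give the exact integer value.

w1 = Kv₀ = ((-2)·1 + (-2)·1; (-2)·1 + (-5)·1) = (-4, -7)
w2 = Kw1 = ((-2)·(-4) + (-2)·(-7); (-2)·(-4) + (-5)·(-7)) = (22, 43)
w3 = Kw2 = (-130, -259)
The requested component of w3 is -259.

-259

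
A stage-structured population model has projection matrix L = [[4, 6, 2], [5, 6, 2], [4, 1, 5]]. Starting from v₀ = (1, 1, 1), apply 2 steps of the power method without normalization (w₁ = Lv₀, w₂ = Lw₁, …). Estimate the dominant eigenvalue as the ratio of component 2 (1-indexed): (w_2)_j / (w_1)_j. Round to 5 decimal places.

w1 = Lv₀ = (12, 13, 10)
w2 = Lw1 = (146, 158, 111)
Ratio at component: 158 / 13 = 12.15385

λ ≈ 12.15385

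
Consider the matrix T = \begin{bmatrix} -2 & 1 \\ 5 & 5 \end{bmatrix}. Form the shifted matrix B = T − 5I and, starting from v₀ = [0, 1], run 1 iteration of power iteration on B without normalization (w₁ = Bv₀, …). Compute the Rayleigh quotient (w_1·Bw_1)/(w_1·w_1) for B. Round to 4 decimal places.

-7.0000

B = T − 5I has rows (-7, 1); (5, 0)
w1 = Bv₀ = (1, 0)
Bw1 = (-7, 5)
w1·Bw1 = -7; w1·w1 = 1; μ ≈ -7/1 = -7.0000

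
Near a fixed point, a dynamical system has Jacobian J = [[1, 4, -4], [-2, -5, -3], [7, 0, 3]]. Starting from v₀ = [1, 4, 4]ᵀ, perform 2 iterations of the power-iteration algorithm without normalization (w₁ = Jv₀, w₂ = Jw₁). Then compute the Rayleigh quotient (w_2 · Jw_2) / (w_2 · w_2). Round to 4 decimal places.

λ ≈ -1.8619

w1 = Jv₀ = (1, -34, 19)
w2 = Jw1 = (-211, 111, 64)
Jw2 = (-23, -325, -1285)
w2·Jw2 = (-211)·(-23) + 111·(-325) + 64·(-1285) = -113462; w2·w2 = (-211)·(-211) + 111·111 + 64·64 = 60938
λ ≈ -113462/60938 = -1.8619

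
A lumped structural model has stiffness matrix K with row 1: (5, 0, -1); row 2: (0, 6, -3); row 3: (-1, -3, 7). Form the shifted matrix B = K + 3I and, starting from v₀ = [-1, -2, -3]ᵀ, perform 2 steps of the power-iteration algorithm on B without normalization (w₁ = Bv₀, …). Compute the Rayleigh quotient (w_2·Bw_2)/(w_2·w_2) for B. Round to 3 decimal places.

B = K + 3I has rows (8, 0, -1); (0, 9, -3); (-1, -3, 10)
w1 = Bv₀ = (8·(-1) + 0·(-2) + (-1)·(-3); 0·(-1) + 9·(-2) + (-3)·(-3); (-1)·(-1) + (-3)·(-2) + 10·(-3)) = (-5, -9, -23)
w2 = Bw1 = (8·(-5) + 0·(-9) + (-1)·(-23); 0·(-5) + 9·(-9) + (-3)·(-23); (-1)·(-5) + (-3)·(-9) + 10·(-23)) = (-17, -12, -198)
Bw2 = (62, 486, -1927)
w2·Bw2 = 374660; w2·w2 = 39637; μ ≈ 374660/39637 = 9.452

9.452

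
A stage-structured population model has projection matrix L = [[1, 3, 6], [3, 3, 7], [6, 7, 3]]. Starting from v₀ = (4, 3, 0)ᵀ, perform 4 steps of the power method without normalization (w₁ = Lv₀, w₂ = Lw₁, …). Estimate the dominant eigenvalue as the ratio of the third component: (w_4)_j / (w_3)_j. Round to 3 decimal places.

w1 = Lv₀ = (1·4 + 3·3 + 6·0; 3·4 + 3·3 + 7·0; 6·4 + 7·3 + 3·0) = (13, 21, 45)
w2 = Lw1 = (1·13 + 3·21 + 6·45; 3·13 + 3·21 + 7·45; 6·13 + 7·21 + 3·45) = (346, 417, 360)
w3 = Lw2 = (3757, 4809, 6075)
w4 = Lw3 = (54634, 68223, 74430)
Ratio at component: 74430 / 6075 = 12.252

12.252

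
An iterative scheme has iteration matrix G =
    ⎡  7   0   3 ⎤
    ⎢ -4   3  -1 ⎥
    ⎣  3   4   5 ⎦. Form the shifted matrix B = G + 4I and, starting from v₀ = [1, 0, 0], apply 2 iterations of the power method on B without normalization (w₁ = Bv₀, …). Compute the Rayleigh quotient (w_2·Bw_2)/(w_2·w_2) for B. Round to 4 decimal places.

B = G + 4I has rows (11, 0, 3); (-4, 7, -1); (3, 4, 9)
w1 = Bv₀ = (11·1 + 0·0 + 3·0; (-4)·1 + 7·0 + (-1)·0; 3·1 + 4·0 + 9·0) = (11, -4, 3)
w2 = Bw1 = (11·11 + 0·(-4) + 3·3; (-4)·11 + 7·(-4) + (-1)·3; 3·11 + 4·(-4) + 9·3) = (130, -75, 44)
Bw2 = (1562, -1089, 486)
w2·Bw2 = 306119; w2·w2 = 24461; μ ≈ 306119/24461 = 12.5146

12.5146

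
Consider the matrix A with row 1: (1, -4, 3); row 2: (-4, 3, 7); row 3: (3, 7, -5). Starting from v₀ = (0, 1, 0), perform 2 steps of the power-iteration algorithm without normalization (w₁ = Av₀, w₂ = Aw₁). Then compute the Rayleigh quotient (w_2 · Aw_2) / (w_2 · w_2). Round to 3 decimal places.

λ ≈ -2.850

w1 = Av₀ = (-4, 3, 7)
w2 = Aw1 = (5, 74, -26)
Aw2 = (-369, 20, 663)
w2·Aw2 = 5·(-369) + 74·20 + (-26)·663 = -17603; w2·w2 = 5·5 + 74·74 + (-26)·(-26) = 6177
λ ≈ -17603/6177 = -2.850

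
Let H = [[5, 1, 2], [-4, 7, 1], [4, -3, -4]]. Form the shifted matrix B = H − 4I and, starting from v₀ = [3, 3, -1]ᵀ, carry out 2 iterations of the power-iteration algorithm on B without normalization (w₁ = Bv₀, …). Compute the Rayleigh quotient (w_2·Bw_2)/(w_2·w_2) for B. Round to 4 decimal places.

B = H − 4I has rows (1, 1, 2); (-4, 3, 1); (4, -3, -8)
w1 = Bv₀ = (1·3 + 1·3 + 2·(-1); (-4)·3 + 3·3 + 1·(-1); 4·3 + (-3)·3 + (-8)·(-1)) = (4, -4, 11)
w2 = Bw1 = (1·4 + 1·(-4) + 2·11; (-4)·4 + 3·(-4) + 1·11; 4·4 + (-3)·(-4) + (-8)·11) = (22, -17, -60)
Bw2 = (-115, -199, 619)
w2·Bw2 = -36287; w2·w2 = 4373; μ ≈ -36287/4373 = -8.2980

μ ≈ -8.2980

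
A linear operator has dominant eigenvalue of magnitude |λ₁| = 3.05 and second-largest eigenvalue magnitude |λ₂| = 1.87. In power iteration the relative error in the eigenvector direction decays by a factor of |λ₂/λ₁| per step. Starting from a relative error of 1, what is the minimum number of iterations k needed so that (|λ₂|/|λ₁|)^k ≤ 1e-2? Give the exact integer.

|λ₂/λ₁| = 1.87/3.05 = 0.61311
Need k ≥ ln(1e-2) / ln(0.61311) = -4.6052 / -0.4892 ≈ 9.414
Smallest integer k satisfying the bound: 10

10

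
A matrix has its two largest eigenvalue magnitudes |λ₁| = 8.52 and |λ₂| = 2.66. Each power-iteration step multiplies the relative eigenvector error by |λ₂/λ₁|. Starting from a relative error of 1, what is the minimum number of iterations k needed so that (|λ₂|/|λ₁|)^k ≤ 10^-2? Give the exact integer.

4

|λ₂/λ₁| = 2.66/8.52 = 0.31221
Need k ≥ ln(10^-2) / ln(0.31221) = -4.6052 / -1.1641 ≈ 3.956
Smallest integer k satisfying the bound: 4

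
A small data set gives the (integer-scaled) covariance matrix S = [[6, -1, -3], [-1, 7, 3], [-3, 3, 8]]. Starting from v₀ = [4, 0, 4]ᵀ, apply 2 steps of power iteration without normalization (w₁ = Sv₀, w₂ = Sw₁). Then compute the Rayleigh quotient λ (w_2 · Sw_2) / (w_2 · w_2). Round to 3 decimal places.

w1 = Sv₀ = (6·4 + (-1)·0 + (-3)·4; (-1)·4 + 7·0 + 3·4; (-3)·4 + 3·0 + 8·4) = (12, 8, 20)
w2 = Sw1 = (6·12 + (-1)·8 + (-3)·20; (-1)·12 + 7·8 + 3·20; (-3)·12 + 3·8 + 8·20) = (4, 104, 148)
Sw2 = (-524, 1168, 1484)
w2·Sw2 = 4·(-524) + 104·1168 + 148·1484 = 339008; w2·w2 = 4·4 + 104·104 + 148·148 = 32736
λ ≈ 339008/32736 = 10.356

λ ≈ 10.356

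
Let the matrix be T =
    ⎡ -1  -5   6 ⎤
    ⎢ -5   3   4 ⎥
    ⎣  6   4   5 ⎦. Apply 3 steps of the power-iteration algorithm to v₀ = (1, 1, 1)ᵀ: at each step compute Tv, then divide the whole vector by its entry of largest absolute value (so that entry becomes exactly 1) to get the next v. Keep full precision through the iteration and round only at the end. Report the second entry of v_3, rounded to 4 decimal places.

0.1122

Tv0 = (0.00000, 2.00000, 15.00000); divide by 15.00000 → v1 = (0.00000, 0.13333, 1.00000)
Tv1 = (5.33333, 4.40000, 5.53333); divide by 5.53333 → v2 = (0.96386, 0.79518, 1.00000)
Tv2 = (1.06024, 1.56627, 13.96386); divide by 13.96386 → v3 = (0.07593, 0.11217, 1.00000)
Requested entry of v3: 130/1159 = 0.1122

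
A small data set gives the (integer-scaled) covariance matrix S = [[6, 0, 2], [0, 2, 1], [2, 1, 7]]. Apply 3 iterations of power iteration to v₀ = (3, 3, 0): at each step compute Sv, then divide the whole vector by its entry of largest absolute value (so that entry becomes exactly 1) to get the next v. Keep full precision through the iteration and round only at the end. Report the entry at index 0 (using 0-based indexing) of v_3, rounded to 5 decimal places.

0.95833

Sv0 = (18.000000, 6.000000, 9.000000); divide by 18.000000 → v1 = (1.000000, 0.333333, 0.500000)
Sv1 = (7.000000, 1.166667, 5.833333); divide by 7.000000 → v2 = (1.000000, 0.166667, 0.833333)
Sv2 = (7.666667, 1.166667, 8.000000); divide by 8.000000 → v3 = (0.958333, 0.145833, 1.000000)
Requested entry of v3: 966/1008 = 0.95833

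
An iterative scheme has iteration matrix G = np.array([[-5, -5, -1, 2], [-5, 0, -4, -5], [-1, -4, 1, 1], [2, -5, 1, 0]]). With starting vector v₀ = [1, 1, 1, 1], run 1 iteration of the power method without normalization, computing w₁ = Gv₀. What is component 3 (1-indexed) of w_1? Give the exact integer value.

-3

w1 = Gv₀ = (-9, -14, -3, -2)
The requested component of w1 is -3.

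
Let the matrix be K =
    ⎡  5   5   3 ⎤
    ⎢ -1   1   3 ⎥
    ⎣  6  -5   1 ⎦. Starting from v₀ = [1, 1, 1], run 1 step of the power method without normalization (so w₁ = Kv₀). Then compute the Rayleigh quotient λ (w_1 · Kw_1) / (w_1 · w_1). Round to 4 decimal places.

6.7912

w1 = Kv₀ = (5·1 + 5·1 + 3·1; (-1)·1 + 1·1 + 3·1; 6·1 + (-5)·1 + 1·1) = (13, 3, 2)
Kw1 = (86, -4, 65)
w1·Kw1 = 13·86 + 3·(-4) + 2·65 = 1236; w1·w1 = 13·13 + 3·3 + 2·2 = 182
λ ≈ 1236/182 = 6.7912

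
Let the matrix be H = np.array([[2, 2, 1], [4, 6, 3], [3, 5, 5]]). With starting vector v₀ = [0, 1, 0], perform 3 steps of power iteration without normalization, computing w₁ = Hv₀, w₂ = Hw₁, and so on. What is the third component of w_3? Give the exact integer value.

663

w1 = Hv₀ = (2, 6, 5)
w2 = Hw1 = (21, 59, 61)
w3 = Hw2 = (221, 621, 663)
The requested component of w3 is 663.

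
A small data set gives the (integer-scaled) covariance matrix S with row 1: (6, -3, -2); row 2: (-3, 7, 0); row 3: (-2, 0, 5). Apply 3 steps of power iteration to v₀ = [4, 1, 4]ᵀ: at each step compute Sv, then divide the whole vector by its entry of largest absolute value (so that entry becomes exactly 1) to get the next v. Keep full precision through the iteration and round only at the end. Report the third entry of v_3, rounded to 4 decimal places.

Sv0 = (13.00000, -5.00000, 12.00000); divide by 13.00000 → v1 = (1.00000, -0.38462, 0.92308)
Sv1 = (5.30769, -5.69231, 2.61538); divide by -5.69231 → v2 = (-0.93243, 1.00000, -0.45946)
Sv2 = (-7.67568, 9.79730, -0.43243); divide by 9.79730 → v3 = (-0.78345, 1.00000, -0.04414)
Requested entry of v3: 32/-725 = -0.0441

-0.0441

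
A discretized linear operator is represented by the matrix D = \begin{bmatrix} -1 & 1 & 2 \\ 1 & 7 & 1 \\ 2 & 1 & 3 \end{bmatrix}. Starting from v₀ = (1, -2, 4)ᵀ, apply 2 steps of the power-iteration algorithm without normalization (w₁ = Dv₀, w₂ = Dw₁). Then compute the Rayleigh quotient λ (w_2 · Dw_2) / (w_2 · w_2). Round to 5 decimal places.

w1 = Dv₀ = (5, -9, 12)
w2 = Dw1 = (10, -46, 37)
Dw2 = (18, -275, 85)
w2·Dw2 = 10·18 + (-46)·(-275) + 37·85 = 15975; w2·w2 = 10·10 + (-46)·(-46) + 37·37 = 3585
λ ≈ 15975/3585 = 4.45607

4.45607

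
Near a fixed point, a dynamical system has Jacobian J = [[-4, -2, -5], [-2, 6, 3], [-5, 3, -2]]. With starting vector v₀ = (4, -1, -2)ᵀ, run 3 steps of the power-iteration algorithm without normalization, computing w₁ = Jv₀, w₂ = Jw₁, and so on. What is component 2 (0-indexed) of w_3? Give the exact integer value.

w1 = Jv₀ = (-4, -20, -19)
w2 = Jw1 = (151, -169, -2)
w3 = Jw2 = (-256, -1322, -1258)
The requested component of w3 is -1258.

-1258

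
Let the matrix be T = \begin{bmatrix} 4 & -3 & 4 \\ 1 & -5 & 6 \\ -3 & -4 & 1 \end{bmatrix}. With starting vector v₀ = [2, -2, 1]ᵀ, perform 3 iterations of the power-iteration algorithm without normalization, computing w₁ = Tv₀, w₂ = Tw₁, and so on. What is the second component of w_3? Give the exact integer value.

-438

w1 = Tv₀ = (4·2 + (-3)·(-2) + 4·1; 1·2 + (-5)·(-2) + 6·1; (-3)·2 + (-4)·(-2) + 1·1) = (18, 18, 3)
w2 = Tw1 = (4·18 + (-3)·18 + 4·3; 1·18 + (-5)·18 + 6·3; (-3)·18 + (-4)·18 + 1·3) = (30, -54, -123)
w3 = Tw2 = (-210, -438, 3)
The requested component of w3 is -438.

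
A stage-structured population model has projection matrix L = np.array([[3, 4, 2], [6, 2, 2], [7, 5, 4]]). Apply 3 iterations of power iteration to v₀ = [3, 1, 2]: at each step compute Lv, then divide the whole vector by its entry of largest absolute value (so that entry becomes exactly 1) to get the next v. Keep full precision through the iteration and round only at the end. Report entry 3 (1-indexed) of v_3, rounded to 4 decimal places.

1.0000

Lv0 = (17.00000, 24.00000, 34.00000); divide by 34.00000 → v1 = (0.50000, 0.70588, 1.00000)
Lv1 = (6.32353, 6.41176, 11.02941); divide by 11.02941 → v2 = (0.57333, 0.58133, 1.00000)
Lv2 = (6.04533, 6.60267, 10.92000); divide by 10.92000 → v3 = (0.55360, 0.60464, 1.00000)
Requested entry of v3: 4095/4095 = 1.0000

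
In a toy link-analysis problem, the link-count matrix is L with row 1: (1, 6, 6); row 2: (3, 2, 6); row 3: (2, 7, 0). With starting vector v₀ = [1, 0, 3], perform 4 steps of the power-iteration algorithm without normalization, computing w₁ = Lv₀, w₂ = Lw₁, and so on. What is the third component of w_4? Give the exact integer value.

w1 = Lv₀ = (1·1 + 6·0 + 6·3; 3·1 + 2·0 + 6·3; 2·1 + 7·0 + 0·3) = (19, 21, 2)
w2 = Lw1 = (1·19 + 6·21 + 6·2; 3·19 + 2·21 + 6·2; 2·19 + 7·21 + 0·2) = (157, 111, 185)
w3 = Lw2 = (1933, 1803, 1091)
w4 = Lw3 = (19297, 15951, 16487)
The requested component of w4 is 16487.

16487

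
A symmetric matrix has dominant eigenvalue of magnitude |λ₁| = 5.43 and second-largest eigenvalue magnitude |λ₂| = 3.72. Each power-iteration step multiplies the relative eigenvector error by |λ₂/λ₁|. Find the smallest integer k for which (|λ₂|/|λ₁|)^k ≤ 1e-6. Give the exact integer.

37

|λ₂/λ₁| = 3.72/5.43 = 0.68508
Need k ≥ ln(1e-6) / ln(0.68508) = -13.8155 / -0.3782 ≈ 36.528
Smallest integer k satisfying the bound: 37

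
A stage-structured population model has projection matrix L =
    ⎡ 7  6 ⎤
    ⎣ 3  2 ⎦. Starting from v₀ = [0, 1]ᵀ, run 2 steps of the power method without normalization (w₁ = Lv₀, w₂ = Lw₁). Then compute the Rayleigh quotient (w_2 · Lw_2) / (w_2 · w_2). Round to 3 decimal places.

λ ≈ 9.433

w1 = Lv₀ = (6, 2)
w2 = Lw1 = (54, 22)
Lw2 = (510, 206)
w2·Lw2 = 54·510 + 22·206 = 32072; w2·w2 = 54·54 + 22·22 = 3400
λ ≈ 32072/3400 = 9.433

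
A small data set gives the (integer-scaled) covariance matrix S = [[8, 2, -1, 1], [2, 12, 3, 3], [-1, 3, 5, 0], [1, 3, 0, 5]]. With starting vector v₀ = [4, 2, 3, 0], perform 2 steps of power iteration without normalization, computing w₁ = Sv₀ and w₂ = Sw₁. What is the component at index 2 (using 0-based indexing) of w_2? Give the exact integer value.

w1 = Sv₀ = (33, 41, 17, 10)
w2 = Sw1 = (339, 639, 175, 206)
The requested component of w2 is 175.

175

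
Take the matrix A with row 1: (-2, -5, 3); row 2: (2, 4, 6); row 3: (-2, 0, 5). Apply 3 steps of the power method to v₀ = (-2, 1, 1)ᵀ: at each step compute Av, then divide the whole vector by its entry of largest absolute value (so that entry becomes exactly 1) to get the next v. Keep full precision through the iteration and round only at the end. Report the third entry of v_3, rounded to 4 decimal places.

Av0 = (2.00000, 6.00000, 9.00000); divide by 9.00000 → v1 = (0.22222, 0.66667, 1.00000)
Av1 = (-0.77778, 9.11111, 4.55556); divide by 9.11111 → v2 = (-0.08537, 1.00000, 0.50000)
Av2 = (-3.32927, 6.82927, 2.67073); divide by 6.82927 → v3 = (-0.48750, 1.00000, 0.39107)
Requested entry of v3: 219/560 = 0.3911

0.3911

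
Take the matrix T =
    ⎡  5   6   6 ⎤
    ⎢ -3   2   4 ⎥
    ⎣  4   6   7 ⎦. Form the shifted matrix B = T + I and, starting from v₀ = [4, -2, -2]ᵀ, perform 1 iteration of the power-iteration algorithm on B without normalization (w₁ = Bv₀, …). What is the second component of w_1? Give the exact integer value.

-26

B = T + I has rows (6, 6, 6); (-3, 3, 4); (4, 6, 8)
w1 = Bv₀ = (6·4 + 6·(-2) + 6·(-2); (-3)·4 + 3·(-2) + 4·(-2); 4·4 + 6·(-2) + 8·(-2)) = (0, -26, -12)
Requested component of w1: -26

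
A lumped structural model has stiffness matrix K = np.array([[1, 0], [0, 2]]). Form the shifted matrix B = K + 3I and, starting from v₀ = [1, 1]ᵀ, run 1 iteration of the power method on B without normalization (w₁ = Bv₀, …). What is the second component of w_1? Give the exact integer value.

B = K + 3I has rows (4, 0); (0, 5)
w1 = Bv₀ = (4·1 + 0·1; 0·1 + 5·1) = (4, 5)
Requested component of w1: 5

5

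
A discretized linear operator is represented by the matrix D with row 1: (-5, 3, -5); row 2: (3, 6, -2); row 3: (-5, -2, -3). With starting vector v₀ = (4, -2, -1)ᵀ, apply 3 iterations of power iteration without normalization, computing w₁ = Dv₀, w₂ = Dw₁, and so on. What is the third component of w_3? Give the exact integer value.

-1250

w1 = Dv₀ = (-21, 2, -13)
w2 = Dw1 = (176, -25, 140)
w3 = Dw2 = (-1655, 98, -1250)
The requested component of w3 is -1250.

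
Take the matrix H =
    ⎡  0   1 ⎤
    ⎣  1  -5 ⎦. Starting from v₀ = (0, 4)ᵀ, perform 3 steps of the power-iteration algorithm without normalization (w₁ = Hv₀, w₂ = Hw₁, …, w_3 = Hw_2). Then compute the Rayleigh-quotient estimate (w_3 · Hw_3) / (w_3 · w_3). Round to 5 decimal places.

w1 = Hv₀ = (0·0 + 1·4; 1·0 + (-5)·4) = (4, -20)
w2 = Hw1 = (0·4 + 1·(-20); 1·4 + (-5)·(-20)) = (-20, 104)
w3 = Hw2 = (104, -540)
Hw3 = (-540, 2804)
w3·Hw3 = 104·(-540) + (-540)·2804 = -1570320; w3·w3 = 104·104 + (-540)·(-540) = 302416
λ ≈ -1570320/302416 = -5.19258

λ ≈ -5.19258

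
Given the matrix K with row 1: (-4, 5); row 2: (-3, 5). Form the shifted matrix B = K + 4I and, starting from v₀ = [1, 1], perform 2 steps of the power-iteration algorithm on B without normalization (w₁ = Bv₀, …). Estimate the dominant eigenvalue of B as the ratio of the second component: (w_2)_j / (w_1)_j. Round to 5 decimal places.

B = K + 4I has rows (0, 5); (-3, 9)
w1 = Bv₀ = (0·1 + 5·1; (-3)·1 + 9·1) = (5, 6)
w2 = Bw1 = (0·5 + 5·6; (-3)·5 + 9·6) = (30, 39)
Ratio: 39/6 = 6.50000

6.50000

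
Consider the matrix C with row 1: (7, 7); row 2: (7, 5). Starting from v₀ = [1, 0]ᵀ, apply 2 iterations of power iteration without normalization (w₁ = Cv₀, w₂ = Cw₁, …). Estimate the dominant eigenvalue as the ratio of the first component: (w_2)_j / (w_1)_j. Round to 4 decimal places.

14.0000

w1 = Cv₀ = (7·1 + 7·0; 7·1 + 5·0) = (7, 7)
w2 = Cw1 = (7·7 + 7·7; 7·7 + 5·7) = (98, 84)
Ratio at component: 98 / 7 = 14.0000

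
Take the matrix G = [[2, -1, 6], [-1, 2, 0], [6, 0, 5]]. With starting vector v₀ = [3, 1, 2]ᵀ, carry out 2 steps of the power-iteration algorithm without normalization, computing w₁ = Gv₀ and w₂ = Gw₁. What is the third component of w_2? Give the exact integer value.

242

w1 = Gv₀ = (2·3 + (-1)·1 + 6·2; (-1)·3 + 2·1 + 0·2; 6·3 + 0·1 + 5·2) = (17, -1, 28)
w2 = Gw1 = (2·17 + (-1)·(-1) + 6·28; (-1)·17 + 2·(-1) + 0·28; 6·17 + 0·(-1) + 5·28) = (203, -19, 242)
The requested component of w2 is 242.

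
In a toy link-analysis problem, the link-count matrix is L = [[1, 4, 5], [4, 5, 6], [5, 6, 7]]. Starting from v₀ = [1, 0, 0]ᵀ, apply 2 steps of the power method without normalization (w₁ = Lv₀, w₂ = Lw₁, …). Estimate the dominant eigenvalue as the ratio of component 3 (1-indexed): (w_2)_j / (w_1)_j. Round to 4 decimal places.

λ ≈ 12.8000

w1 = Lv₀ = (1·1 + 4·0 + 5·0; 4·1 + 5·0 + 6·0; 5·1 + 6·0 + 7·0) = (1, 4, 5)
w2 = Lw1 = (1·1 + 4·4 + 5·5; 4·1 + 5·4 + 6·5; 5·1 + 6·4 + 7·5) = (42, 54, 64)
Ratio at component: 64 / 5 = 12.8000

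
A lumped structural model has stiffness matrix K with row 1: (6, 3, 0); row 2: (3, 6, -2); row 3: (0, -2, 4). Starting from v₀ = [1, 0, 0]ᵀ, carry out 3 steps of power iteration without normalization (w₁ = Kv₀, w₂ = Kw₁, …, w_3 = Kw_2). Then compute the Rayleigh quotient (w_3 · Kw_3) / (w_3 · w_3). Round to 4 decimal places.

w1 = Kv₀ = (6·1 + 3·0 + 0·0; 3·1 + 6·0 + (-2)·0; 0·1 + (-2)·0 + 4·0) = (6, 3, 0)
w2 = Kw1 = (6·6 + 3·3 + 0·0; 3·6 + 6·3 + (-2)·0; 0·6 + (-2)·3 + 4·0) = (45, 36, -6)
w3 = Kw2 = (378, 363, -96)
Kw3 = (3357, 3504, -1110)
w3·Kw3 = 378·3357 + 363·3504 + (-96)·(-1110) = 2647458; w3·w3 = 378·378 + 363·363 + (-96)·(-96) = 283869
λ ≈ 2647458/283869 = 9.3263

9.3263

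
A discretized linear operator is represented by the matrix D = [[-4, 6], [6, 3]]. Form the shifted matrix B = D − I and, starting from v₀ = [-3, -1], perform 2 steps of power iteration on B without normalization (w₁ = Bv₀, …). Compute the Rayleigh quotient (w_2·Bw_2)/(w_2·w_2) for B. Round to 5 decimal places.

μ ≈ -5.96087

B = D − I has rows (-5, 6); (6, 2)
w1 = Bv₀ = ((-5)·(-3) + 6·(-1); 6·(-3) + 2·(-1)) = (9, -20)
w2 = Bw1 = ((-5)·9 + 6·(-20); 6·9 + 2·(-20)) = (-165, 14)
Bw2 = (909, -962)
w2·Bw2 = -163453; w2·w2 = 27421; μ ≈ -163453/27421 = -5.96087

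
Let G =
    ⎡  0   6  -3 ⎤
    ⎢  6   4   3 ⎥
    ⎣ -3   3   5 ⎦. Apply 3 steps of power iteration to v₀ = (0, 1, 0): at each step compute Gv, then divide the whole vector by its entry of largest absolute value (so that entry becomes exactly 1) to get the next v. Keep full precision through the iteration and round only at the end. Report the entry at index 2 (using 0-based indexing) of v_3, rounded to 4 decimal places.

0.5069

Gv0 = (6.00000, 4.00000, 3.00000); divide by 6.00000 → v1 = (1.00000, 0.66667, 0.50000)
Gv1 = (2.50000, 10.16667, 1.50000); divide by 10.16667 → v2 = (0.24590, 1.00000, 0.14754)
Gv2 = (5.55738, 5.91803, 3.00000); divide by 5.91803 → v3 = (0.93906, 1.00000, 0.50693)
Requested entry of v3: 183/361 = 0.5069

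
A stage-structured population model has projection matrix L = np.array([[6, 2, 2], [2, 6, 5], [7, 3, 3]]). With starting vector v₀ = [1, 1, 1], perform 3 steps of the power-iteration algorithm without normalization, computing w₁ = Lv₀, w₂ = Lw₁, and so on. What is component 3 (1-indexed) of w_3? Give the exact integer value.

1717

w1 = Lv₀ = (10, 13, 13)
w2 = Lw1 = (112, 163, 148)
w3 = Lw2 = (1294, 1942, 1717)
The requested component of w3 is 1717.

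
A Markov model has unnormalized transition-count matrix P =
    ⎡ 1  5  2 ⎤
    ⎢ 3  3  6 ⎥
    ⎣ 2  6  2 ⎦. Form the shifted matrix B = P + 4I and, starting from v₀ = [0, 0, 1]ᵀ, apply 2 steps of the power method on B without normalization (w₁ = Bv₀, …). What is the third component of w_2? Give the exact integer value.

B = P + 4I has rows (5, 5, 2); (3, 7, 6); (2, 6, 6)
w1 = Bv₀ = (2, 6, 6)
w2 = Bw1 = (52, 84, 76)
Requested component of w2: 76

76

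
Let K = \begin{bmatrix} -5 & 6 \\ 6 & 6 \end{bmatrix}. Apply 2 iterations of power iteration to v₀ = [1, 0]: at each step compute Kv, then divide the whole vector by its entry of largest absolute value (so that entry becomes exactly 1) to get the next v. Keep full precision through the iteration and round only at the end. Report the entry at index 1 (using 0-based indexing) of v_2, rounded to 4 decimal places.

Kv0 = (-5.00000, 6.00000); divide by 6.00000 → v1 = (-0.83333, 1.00000)
Kv1 = (10.16667, 1.00000); divide by 10.16667 → v2 = (1.00000, 0.09836)
Requested entry of v2: 6/61 = 0.0984

0.0984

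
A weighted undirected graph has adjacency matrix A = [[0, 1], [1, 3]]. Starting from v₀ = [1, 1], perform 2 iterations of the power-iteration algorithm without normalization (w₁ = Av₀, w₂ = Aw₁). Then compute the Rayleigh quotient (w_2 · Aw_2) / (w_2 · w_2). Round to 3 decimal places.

w1 = Av₀ = (0·1 + 1·1; 1·1 + 3·1) = (1, 4)
w2 = Aw1 = (0·1 + 1·4; 1·1 + 3·4) = (4, 13)
Aw2 = (13, 43)
w2·Aw2 = 4·13 + 13·43 = 611; w2·w2 = 4·4 + 13·13 = 185
λ ≈ 611/185 = 3.303

3.303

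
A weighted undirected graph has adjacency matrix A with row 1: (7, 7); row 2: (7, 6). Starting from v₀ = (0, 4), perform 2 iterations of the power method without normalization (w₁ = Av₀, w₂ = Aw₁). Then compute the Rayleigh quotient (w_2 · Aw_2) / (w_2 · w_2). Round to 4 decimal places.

w1 = Av₀ = (28, 24)
w2 = Aw1 = (364, 340)
Aw2 = (4928, 4588)
w2·Aw2 = 364·4928 + 340·4588 = 3353712; w2·w2 = 364·364 + 340·340 = 248096
λ ≈ 3353712/248096 = 13.5178

13.5178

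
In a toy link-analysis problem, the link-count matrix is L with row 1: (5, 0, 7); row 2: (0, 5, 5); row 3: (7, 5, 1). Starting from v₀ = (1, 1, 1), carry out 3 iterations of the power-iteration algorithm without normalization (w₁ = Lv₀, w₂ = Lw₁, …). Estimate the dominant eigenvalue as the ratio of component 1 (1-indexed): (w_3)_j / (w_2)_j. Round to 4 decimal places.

w1 = Lv₀ = (5·1 + 0·1 + 7·1; 0·1 + 5·1 + 5·1; 7·1 + 5·1 + 1·1) = (12, 10, 13)
w2 = Lw1 = (5·12 + 0·10 + 7·13; 0·12 + 5·10 + 5·13; 7·12 + 5·10 + 1·13) = (151, 115, 147)
w3 = Lw2 = (1784, 1310, 1779)
Ratio at component: 1784 / 151 = 11.8146

λ ≈ 11.8146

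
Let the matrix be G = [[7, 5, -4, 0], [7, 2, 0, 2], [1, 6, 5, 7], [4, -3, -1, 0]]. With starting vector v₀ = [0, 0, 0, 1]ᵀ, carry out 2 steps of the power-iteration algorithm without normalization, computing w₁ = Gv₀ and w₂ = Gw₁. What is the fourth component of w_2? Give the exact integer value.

w1 = Gv₀ = (7·0 + 5·0 + (-4)·0 + 0·1; 7·0 + 2·0 + 0·0 + 2·1; 1·0 + 6·0 + 5·0 + 7·1; 4·0 + (-3)·0 + (-1)·0 + 0·1) = (0, 2, 7, 0)
w2 = Gw1 = (7·0 + 5·2 + (-4)·7 + 0·0; 7·0 + 2·2 + 0·7 + 2·0; 1·0 + 6·2 + 5·7 + 7·0; 4·0 + (-3)·2 + (-1)·7 + 0·0) = (-18, 4, 47, -13)
The requested component of w2 is -13.

-13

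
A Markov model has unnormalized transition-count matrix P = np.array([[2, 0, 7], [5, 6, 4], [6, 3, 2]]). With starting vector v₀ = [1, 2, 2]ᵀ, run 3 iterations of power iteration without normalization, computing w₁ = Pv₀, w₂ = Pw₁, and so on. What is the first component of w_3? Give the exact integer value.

1709

w1 = Pv₀ = (2·1 + 0·2 + 7·2; 5·1 + 6·2 + 4·2; 6·1 + 3·2 + 2·2) = (16, 25, 16)
w2 = Pw1 = (2·16 + 0·25 + 7·16; 5·16 + 6·25 + 4·16; 6·16 + 3·25 + 2·16) = (144, 294, 203)
w3 = Pw2 = (1709, 3296, 2152)
The requested component of w3 is 1709.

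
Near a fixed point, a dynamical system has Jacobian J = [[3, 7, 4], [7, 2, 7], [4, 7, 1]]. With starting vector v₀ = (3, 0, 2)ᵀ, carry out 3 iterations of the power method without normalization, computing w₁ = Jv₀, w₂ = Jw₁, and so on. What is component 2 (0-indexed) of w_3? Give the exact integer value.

w1 = Jv₀ = (3·3 + 7·0 + 4·2; 7·3 + 2·0 + 7·2; 4·3 + 7·0 + 1·2) = (17, 35, 14)
w2 = Jw1 = (3·17 + 7·35 + 4·14; 7·17 + 2·35 + 7·14; 4·17 + 7·35 + 1·14) = (352, 287, 327)
w3 = Jw2 = (4373, 5327, 3744)
The requested component of w3 is 3744.

3744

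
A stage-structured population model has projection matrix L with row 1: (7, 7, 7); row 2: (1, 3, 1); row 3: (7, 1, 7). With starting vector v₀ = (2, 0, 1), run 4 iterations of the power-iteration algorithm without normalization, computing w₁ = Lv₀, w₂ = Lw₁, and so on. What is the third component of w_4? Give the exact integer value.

63597

w1 = Lv₀ = (7·2 + 7·0 + 7·1; 1·2 + 3·0 + 1·1; 7·2 + 1·0 + 7·1) = (21, 3, 21)
w2 = Lw1 = (7·21 + 7·3 + 7·21; 1·21 + 3·3 + 1·21; 7·21 + 1·3 + 7·21) = (315, 51, 297)
w3 = Lw2 = (4641, 765, 4335)
w4 = Lw3 = (68187, 11271, 63597)
The requested component of w4 is 63597.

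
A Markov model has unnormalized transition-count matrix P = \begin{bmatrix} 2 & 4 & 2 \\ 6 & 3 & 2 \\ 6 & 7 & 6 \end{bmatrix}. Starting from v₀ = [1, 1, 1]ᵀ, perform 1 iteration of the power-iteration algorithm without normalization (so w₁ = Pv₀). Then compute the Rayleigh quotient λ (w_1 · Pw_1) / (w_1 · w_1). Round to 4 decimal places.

12.1502

w1 = Pv₀ = (2·1 + 4·1 + 2·1; 6·1 + 3·1 + 2·1; 6·1 + 7·1 + 6·1) = (8, 11, 19)
Pw1 = (98, 119, 239)
w1·Pw1 = 8·98 + 11·119 + 19·239 = 6634; w1·w1 = 8·8 + 11·11 + 19·19 = 546
λ ≈ 6634/546 = 12.1502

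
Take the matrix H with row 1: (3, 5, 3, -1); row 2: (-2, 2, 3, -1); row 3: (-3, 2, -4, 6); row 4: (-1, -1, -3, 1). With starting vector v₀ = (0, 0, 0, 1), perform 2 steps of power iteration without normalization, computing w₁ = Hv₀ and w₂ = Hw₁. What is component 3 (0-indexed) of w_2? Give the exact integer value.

w1 = Hv₀ = (-1, -1, 6, 1)
w2 = Hw1 = (9, 17, -17, -15)
The requested component of w2 is -15.

-15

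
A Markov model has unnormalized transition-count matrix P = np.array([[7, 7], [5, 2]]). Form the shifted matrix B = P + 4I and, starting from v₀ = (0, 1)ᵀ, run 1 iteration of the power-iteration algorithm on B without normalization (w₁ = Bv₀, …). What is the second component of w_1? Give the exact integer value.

6

B = P + 4I has rows (11, 7); (5, 6)
w1 = Bv₀ = (7, 6)
Requested component of w1: 6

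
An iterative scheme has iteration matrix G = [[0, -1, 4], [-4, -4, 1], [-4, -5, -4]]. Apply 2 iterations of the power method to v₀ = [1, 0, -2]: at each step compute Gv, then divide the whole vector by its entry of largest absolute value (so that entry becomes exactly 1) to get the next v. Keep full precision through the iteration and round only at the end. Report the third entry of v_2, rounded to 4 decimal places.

Gv0 = (-8.00000, -6.00000, 4.00000); divide by -8.00000 → v1 = (1.00000, 0.75000, -0.50000)
Gv1 = (-2.75000, -7.50000, -5.75000); divide by -7.50000 → v2 = (0.36667, 1.00000, 0.76667)
Requested entry of v2: 46/60 = 0.7667

0.7667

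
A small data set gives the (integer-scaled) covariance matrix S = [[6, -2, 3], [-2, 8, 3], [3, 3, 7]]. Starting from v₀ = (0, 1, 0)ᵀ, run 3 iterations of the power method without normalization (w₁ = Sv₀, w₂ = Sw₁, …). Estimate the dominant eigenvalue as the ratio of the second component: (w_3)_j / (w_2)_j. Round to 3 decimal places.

λ ≈ 10.013

w1 = Sv₀ = (6·0 + (-2)·1 + 3·0; (-2)·0 + 8·1 + 3·0; 3·0 + 3·1 + 7·0) = (-2, 8, 3)
w2 = Sw1 = (6·(-2) + (-2)·8 + 3·3; (-2)·(-2) + 8·8 + 3·3; 3·(-2) + 3·8 + 7·3) = (-19, 77, 39)
w3 = Sw2 = (-151, 771, 447)
Ratio at component: 771 / 77 = 10.013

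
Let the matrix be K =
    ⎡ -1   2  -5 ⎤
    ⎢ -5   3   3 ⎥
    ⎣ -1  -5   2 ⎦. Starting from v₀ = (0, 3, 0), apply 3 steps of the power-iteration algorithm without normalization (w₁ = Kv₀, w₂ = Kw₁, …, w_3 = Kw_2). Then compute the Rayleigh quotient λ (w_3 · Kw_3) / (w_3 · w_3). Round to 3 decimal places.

3.479

w1 = Kv₀ = ((-1)·0 + 2·3 + (-5)·0; (-5)·0 + 3·3 + 3·0; (-1)·0 + (-5)·3 + 2·0) = (6, 9, -15)
w2 = Kw1 = ((-1)·6 + 2·9 + (-5)·(-15); (-5)·6 + 3·9 + 3·(-15); (-1)·6 + (-5)·9 + 2·(-15)) = (87, -48, -81)
w3 = Kw2 = (222, -822, -9)
Kw3 = (-1821, -3603, 3870)
w3·Kw3 = 222·(-1821) + (-822)·(-3603) + (-9)·3870 = 2522574; w3·w3 = 222·222 + (-822)·(-822) + (-9)·(-9) = 725049
λ ≈ 2522574/725049 = 3.479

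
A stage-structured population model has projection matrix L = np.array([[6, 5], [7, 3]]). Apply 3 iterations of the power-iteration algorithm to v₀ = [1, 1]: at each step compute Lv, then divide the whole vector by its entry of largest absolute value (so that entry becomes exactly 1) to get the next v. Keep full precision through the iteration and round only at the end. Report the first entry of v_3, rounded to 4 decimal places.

1.0000

Lv0 = (11.00000, 10.00000); divide by 11.00000 → v1 = (1.00000, 0.90909)
Lv1 = (10.54545, 9.72727); divide by 10.54545 → v2 = (1.00000, 0.92241)
Lv2 = (10.61207, 9.76724); divide by 10.61207 → v3 = (1.00000, 0.92039)
Requested entry of v3: 1231/1231 = 1.0000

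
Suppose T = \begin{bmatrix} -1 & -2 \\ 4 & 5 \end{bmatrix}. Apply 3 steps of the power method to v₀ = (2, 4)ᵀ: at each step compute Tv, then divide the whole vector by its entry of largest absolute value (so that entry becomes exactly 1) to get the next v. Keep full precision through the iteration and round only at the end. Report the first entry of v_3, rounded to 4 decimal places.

-0.4873

Tv0 = (-10.00000, 28.00000); divide by 28.00000 → v1 = (-0.35714, 1.00000)
Tv1 = (-1.64286, 3.57143); divide by 3.57143 → v2 = (-0.46000, 1.00000)
Tv2 = (-1.54000, 3.16000); divide by 3.16000 → v3 = (-0.48734, 1.00000)
Requested entry of v3: -154/316 = -0.4873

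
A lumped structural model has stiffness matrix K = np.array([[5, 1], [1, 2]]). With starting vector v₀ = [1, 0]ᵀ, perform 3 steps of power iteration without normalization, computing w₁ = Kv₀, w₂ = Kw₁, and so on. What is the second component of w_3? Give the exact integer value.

w1 = Kv₀ = (5·1 + 1·0; 1·1 + 2·0) = (5, 1)
w2 = Kw1 = (5·5 + 1·1; 1·5 + 2·1) = (26, 7)
w3 = Kw2 = (137, 40)
The requested component of w3 is 40.

40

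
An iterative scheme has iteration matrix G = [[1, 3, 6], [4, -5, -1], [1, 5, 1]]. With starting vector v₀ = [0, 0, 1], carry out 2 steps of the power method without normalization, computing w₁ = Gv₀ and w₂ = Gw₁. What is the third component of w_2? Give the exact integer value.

w1 = Gv₀ = (1·0 + 3·0 + 6·1; 4·0 + (-5)·0 + (-1)·1; 1·0 + 5·0 + 1·1) = (6, -1, 1)
w2 = Gw1 = (1·6 + 3·(-1) + 6·1; 4·6 + (-5)·(-1) + (-1)·1; 1·6 + 5·(-1) + 1·1) = (9, 28, 2)
The requested component of w2 is 2.

2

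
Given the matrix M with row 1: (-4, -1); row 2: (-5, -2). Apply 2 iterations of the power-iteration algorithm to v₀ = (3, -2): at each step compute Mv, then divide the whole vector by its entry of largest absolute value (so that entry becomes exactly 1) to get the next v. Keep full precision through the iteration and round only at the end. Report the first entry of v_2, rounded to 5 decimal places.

0.70833

Mv0 = (-10.000000, -11.000000); divide by -11.000000 → v1 = (0.909091, 1.000000)
Mv1 = (-4.636364, -6.545455); divide by -6.545455 → v2 = (0.708333, 1.000000)
Requested entry of v2: 51/72 = 0.70833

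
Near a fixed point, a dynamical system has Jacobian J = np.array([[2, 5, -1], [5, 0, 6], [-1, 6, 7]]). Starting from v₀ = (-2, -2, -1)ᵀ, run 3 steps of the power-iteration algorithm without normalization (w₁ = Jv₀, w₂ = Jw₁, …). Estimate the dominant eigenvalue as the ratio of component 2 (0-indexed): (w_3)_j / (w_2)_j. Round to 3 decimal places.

w1 = Jv₀ = (2·(-2) + 5·(-2) + (-1)·(-1); 5·(-2) + 0·(-2) + 6·(-1); (-1)·(-2) + 6·(-2) + 7·(-1)) = (-13, -16, -17)
w2 = Jw1 = (2·(-13) + 5·(-16) + (-1)·(-17); 5·(-13) + 0·(-16) + 6·(-17); (-1)·(-13) + 6·(-16) + 7·(-17)) = (-89, -167, -202)
w3 = Jw2 = (-811, -1657, -2327)
Ratio at component: -2327 / -202 = 11.520

λ ≈ 11.520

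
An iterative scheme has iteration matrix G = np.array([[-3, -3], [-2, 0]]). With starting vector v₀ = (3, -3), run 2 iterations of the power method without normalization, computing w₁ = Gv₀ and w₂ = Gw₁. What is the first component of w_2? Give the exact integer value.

18

w1 = Gv₀ = ((-3)·3 + (-3)·(-3); (-2)·3 + 0·(-3)) = (0, -6)
w2 = Gw1 = ((-3)·0 + (-3)·(-6); (-2)·0 + 0·(-6)) = (18, 0)
The requested component of w2 is 18.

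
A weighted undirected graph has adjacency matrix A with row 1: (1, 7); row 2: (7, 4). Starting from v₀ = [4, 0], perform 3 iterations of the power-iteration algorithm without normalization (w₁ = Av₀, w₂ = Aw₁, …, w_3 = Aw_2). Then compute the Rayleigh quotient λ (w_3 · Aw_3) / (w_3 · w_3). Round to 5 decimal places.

w1 = Av₀ = (4, 28)
w2 = Aw1 = (200, 140)
w3 = Aw2 = (1180, 1960)
Aw3 = (14900, 16100)
w3·Aw3 = 1180·14900 + 1960·16100 = 49138000; w3·w3 = 1180·1180 + 1960·1960 = 5234000
λ ≈ 49138000/5234000 = 9.38823

λ ≈ 9.38823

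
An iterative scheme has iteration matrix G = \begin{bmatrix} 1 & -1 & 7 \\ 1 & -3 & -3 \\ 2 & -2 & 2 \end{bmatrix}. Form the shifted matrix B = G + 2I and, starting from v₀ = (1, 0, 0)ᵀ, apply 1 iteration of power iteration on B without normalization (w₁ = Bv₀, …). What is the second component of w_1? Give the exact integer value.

B = G + 2I has rows (3, -1, 7); (1, -1, -3); (2, -2, 4)
w1 = Bv₀ = (3·1 + (-1)·0 + 7·0; 1·1 + (-1)·0 + (-3)·0; 2·1 + (-2)·0 + 4·0) = (3, 1, 2)
Requested component of w1: 1

1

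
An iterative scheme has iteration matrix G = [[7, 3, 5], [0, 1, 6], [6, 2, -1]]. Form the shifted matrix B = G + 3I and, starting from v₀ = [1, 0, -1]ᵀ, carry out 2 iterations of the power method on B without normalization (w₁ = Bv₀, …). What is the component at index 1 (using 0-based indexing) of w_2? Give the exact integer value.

B = G + 3I has rows (10, 3, 5); (0, 4, 6); (6, 2, 2)
w1 = Bv₀ = (5, -6, 4)
w2 = Bw1 = (52, 0, 26)
Requested component of w2: 0

0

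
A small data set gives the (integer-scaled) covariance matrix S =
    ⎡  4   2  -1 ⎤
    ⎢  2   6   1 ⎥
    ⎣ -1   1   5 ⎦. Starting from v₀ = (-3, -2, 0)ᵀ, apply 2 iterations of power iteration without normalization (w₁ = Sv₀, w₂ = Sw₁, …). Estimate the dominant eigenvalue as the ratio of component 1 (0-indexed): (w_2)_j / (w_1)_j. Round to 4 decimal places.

w1 = Sv₀ = (4·(-3) + 2·(-2) + (-1)·0; 2·(-3) + 6·(-2) + 1·0; (-1)·(-3) + 1·(-2) + 5·0) = (-16, -18, 1)
w2 = Sw1 = (4·(-16) + 2·(-18) + (-1)·1; 2·(-16) + 6·(-18) + 1·1; (-1)·(-16) + 1·(-18) + 5·1) = (-101, -139, 3)
Ratio at component: -139 / -18 = 7.7222

7.7222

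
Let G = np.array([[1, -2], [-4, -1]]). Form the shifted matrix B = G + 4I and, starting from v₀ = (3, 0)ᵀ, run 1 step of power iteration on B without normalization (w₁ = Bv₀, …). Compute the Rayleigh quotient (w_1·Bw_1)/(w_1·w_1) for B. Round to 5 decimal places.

μ ≈ 7.14634

B = G + 4I has rows (5, -2); (-4, 3)
w1 = Bv₀ = (15, -12)
Bw1 = (99, -96)
w1·Bw1 = 2637; w1·w1 = 369; μ ≈ 2637/369 = 7.14634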